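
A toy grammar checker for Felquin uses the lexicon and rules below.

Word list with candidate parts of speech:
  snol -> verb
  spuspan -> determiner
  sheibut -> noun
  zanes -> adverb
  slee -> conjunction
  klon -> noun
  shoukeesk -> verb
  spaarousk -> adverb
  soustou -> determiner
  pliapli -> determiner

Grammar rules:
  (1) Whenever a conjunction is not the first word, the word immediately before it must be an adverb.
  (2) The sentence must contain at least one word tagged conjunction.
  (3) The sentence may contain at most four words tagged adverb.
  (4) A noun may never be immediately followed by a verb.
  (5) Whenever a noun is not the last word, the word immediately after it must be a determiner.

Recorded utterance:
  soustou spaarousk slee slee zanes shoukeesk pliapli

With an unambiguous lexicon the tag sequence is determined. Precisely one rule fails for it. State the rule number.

1

Fixed tagging: determiner adverb conjunction conjunction adverb verb determiner.
Checking each rule: R1 fails, R2 ok, R3 ok, R4 ok, R5 ok.
Only rule 1 fails.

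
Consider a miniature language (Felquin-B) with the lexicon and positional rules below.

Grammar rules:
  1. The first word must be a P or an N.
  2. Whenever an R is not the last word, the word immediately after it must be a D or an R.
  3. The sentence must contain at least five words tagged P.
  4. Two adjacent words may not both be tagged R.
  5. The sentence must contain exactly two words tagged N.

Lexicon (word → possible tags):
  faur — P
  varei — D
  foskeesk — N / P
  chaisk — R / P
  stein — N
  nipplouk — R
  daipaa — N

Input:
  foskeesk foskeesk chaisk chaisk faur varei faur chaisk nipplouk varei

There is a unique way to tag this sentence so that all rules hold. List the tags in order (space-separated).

Candidates per position — 1:foskeesk {N,P}; 2:foskeesk {N,P}; 3:chaisk {R,P}; 4:chaisk {R,P}; 5:faur {P}; 6:varei {D}; 7:faur {P}; 8:chaisk {R,P}; 9:nipplouk {R}; 10:varei {D}.
Word 1 cannot be P — rule 5 would then fail for every completion. It is N.
Word 2 cannot be P — rule 5 would then fail for every completion. It is N.
Word 3 cannot be R — rule 2 would then fail for every completion. It is P.
Word 4 cannot be R — rule 2 would then fail for every completion. It is P.
Word 8 cannot be R — rule 3 would then fail for every completion. It is P.
So the tagging must be: N N P P P D P P R D.
Check: rule 1 ✓; rule 2 ✓; rule 3 ✓; rule 4 ✓; rule 5 ✓.

N N P P P D P P R D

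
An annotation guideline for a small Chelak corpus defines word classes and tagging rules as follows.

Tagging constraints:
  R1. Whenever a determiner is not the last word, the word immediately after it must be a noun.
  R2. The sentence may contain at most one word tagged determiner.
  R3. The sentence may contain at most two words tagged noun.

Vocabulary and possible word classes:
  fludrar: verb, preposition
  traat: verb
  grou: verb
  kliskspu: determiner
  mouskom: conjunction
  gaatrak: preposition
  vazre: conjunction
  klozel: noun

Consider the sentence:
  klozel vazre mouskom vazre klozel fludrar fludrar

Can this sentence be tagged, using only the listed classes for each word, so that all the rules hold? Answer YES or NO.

Candidates per position — 1:klozel {noun}; 2:vazre {conjunction}; 3:mouskom {conjunction}; 4:vazre {conjunction}; 5:klozel {noun}; 6:fludrar {verb,preposition}; 7:fludrar {verb,preposition}.
One satisfying assignment: noun conjunction conjunction conjunction noun verb preposition.
Rule-by-rule: rule 1 satisfied; rule 2 satisfied; rule 3 satisfied.

YES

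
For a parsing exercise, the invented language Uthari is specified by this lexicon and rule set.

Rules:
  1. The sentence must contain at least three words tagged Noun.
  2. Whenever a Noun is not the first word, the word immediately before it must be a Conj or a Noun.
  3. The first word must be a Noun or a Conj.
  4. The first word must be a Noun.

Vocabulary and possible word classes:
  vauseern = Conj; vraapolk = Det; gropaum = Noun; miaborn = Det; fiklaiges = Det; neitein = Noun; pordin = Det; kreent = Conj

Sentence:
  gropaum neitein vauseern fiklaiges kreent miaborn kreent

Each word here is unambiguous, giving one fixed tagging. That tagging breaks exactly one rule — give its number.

1

Fixed tagging: Noun Noun Conj Det Conj Det Conj.
Rule check: R1 ✗, R2 ✓, R3 ✓, R4 ✓.
Only rule 1 fails.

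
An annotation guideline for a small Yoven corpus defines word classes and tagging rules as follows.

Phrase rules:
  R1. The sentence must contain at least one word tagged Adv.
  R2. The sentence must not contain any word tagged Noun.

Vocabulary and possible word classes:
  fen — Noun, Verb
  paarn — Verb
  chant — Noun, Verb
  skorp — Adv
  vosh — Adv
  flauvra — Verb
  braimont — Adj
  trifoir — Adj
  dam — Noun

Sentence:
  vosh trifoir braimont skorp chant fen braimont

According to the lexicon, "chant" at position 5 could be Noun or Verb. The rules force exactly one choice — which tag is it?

Candidates per position — 1:vosh {Adv}; 2:trifoir {Adj}; 3:braimont {Adj}; 4:skorp {Adv}; 5:chant {Noun,Verb}; 6:fen {Noun,Verb}; 7:braimont {Adj}.
If word 5 were Noun, no tagging could satisfy rule 2; so word 5 is Verb.
If word 6 were Noun, no tagging could satisfy rule 2; so word 6 is Verb.
That leaves exactly one tagging: Adv Adj Adj Adv Verb Verb Adj.
Checking: rule 1 holds; rule 2 holds.

Verb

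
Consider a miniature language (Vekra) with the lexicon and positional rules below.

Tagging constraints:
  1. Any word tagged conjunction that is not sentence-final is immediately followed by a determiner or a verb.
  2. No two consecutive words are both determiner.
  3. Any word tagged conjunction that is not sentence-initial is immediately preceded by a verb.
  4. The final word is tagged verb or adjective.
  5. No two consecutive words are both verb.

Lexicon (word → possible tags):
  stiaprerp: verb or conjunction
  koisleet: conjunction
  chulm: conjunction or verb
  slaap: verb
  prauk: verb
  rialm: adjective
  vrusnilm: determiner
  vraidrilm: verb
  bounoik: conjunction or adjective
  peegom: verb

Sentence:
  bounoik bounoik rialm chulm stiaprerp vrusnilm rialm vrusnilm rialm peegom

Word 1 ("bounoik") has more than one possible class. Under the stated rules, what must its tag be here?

Candidates per position — 1:bounoik {conjunction,adjective}; 2:bounoik {conjunction,adjective}; 3:rialm {adjective}; 4:chulm {conjunction,verb}; 5:stiaprerp {verb,conjunction}; 6:vrusnilm {determiner}; 7:rialm {adjective}; 8:vrusnilm {determiner}; 9:rialm {adjective}; 10:peegom {verb}.
If word 1 were conjunction, no tagging could satisfy rule 1; so word 1 is adjective.
If word 2 were conjunction, no tagging could satisfy rule 1; so word 2 is adjective.
If word 4 were conjunction, no tagging could satisfy rule 3; so word 4 is verb.
If word 5 were verb, no tagging could satisfy rule 5; so word 5 is conjunction.
The only consistent sequence is: adjective adjective adjective verb conjunction determiner adjective determiner adjective verb.
Verifying each rule — rule 1 holds; rule 2 holds; rule 3 holds; rule 4 holds; rule 5 holds.

adjective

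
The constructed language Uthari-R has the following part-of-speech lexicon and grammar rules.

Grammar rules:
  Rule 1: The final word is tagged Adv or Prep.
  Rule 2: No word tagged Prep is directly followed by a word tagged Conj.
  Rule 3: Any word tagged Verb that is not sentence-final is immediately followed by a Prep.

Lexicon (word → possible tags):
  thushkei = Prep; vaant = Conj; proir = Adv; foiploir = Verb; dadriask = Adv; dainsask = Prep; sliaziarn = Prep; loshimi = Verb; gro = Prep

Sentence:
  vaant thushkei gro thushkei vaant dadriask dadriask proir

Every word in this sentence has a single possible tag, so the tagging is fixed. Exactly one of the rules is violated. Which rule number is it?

Fixed tagging: Conj Prep Prep Prep Conj Adv Adv Adv.
Rule check: R1 ✓, R2 ✗, R3 ✓.
Only rule 2 fails.

2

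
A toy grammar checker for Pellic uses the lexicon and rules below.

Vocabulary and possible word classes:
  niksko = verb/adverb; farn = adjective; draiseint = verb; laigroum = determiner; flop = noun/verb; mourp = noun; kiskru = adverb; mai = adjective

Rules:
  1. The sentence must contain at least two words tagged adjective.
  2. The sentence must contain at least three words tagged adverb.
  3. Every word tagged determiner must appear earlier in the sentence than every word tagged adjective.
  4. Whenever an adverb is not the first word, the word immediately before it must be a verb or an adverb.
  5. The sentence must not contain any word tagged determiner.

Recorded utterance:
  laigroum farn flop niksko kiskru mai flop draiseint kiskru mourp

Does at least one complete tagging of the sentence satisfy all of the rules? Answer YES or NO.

Candidates per position — 1:laigroum {determiner}; 2:farn {adjective}; 3:flop {noun,verb}; 4:niksko {verb,adverb}; 5:kiskru {adverb}; 6:mai {adjective}; 7:flop {noun,verb}; 8:draiseint {verb}; 9:kiskru {adverb}; 10:mourp {noun}.
Rule 5 cannot be satisfied by any choice of tags from the lexicon.
So there is no consistent tagging.

NO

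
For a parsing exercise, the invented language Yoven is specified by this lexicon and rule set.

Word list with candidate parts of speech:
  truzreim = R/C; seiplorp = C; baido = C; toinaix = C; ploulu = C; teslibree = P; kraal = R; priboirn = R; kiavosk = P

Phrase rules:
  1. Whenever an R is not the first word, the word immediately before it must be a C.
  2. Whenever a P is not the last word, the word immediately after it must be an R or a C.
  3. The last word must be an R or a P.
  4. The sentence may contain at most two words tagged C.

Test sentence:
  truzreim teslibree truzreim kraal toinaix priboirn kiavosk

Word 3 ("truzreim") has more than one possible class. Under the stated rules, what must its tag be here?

Candidates per position — 1:truzreim {R,C}; 2:teslibree {P}; 3:truzreim {R,C}; 4:kraal {R}; 5:toinaix {C}; 6:priboirn {R}; 7:kiavosk {P}.
Word 3 cannot be R — rule 1 would then fail for every completion. It is C.
Word 1 cannot be C — rule 4 would then fail for every completion. It is R.
The only consistent sequence is: R P C R C R P.
Checking: rule 1 holds; rule 2 holds; rule 3 holds; rule 4 holds.

C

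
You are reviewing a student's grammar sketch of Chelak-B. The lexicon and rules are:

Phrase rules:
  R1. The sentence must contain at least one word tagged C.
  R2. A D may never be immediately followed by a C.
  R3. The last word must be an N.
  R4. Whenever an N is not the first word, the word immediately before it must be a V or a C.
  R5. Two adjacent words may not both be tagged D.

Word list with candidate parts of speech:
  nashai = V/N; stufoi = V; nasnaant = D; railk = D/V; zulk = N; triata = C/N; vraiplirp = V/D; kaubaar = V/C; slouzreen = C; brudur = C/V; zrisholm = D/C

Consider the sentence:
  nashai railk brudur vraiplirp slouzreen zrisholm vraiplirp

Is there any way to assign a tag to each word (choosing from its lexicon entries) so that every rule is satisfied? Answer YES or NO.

Candidates per position — 1:nashai {V,N}; 2:railk {D,V}; 3:brudur {C,V}; 4:vraiplirp {V,D}; 5:slouzreen {C}; 6:zrisholm {D,C}; 7:vraiplirp {V,D}.
Rule 3 cannot be satisfied by any choice of tags from the lexicon.
So there is no consistent tagging.

NO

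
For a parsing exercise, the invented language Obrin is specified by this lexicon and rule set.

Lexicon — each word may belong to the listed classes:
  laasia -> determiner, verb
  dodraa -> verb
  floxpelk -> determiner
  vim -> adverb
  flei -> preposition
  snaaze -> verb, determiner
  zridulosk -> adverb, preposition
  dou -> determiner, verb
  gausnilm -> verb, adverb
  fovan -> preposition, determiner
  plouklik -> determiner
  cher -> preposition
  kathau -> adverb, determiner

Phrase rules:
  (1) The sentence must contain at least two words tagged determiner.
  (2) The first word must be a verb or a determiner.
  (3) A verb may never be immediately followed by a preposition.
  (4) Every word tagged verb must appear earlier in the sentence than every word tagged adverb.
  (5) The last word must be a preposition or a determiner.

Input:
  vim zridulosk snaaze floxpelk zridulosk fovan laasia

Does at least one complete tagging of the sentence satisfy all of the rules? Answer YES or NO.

Candidates per position — 1:vim {adverb}; 2:zridulosk {adverb,preposition}; 3:snaaze {verb,determiner}; 4:floxpelk {determiner}; 5:zridulosk {adverb,preposition}; 6:fovan {preposition,determiner}; 7:laasia {determiner,verb}.
Rule 2 cannot be satisfied by any choice of tags from the lexicon.
So there is no consistent tagging.

NO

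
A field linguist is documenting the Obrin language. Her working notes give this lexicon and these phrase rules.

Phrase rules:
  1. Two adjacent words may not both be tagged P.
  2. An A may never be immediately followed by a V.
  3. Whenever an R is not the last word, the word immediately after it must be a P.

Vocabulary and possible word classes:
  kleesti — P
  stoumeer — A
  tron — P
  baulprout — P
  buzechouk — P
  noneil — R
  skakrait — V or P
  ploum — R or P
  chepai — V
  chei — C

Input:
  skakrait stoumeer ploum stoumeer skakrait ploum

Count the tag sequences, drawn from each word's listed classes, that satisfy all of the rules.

2

Candidates per position — 1:skakrait {V,P}; 2:stoumeer {A}; 3:ploum {R,P}; 4:stoumeer {A}; 5:skakrait {V,P}; 6:ploum {R,P}.
There are 16 candidate sequences in total.
The sequences that satisfy every rule: V A P A P R; P A P A P R.
Count = 2.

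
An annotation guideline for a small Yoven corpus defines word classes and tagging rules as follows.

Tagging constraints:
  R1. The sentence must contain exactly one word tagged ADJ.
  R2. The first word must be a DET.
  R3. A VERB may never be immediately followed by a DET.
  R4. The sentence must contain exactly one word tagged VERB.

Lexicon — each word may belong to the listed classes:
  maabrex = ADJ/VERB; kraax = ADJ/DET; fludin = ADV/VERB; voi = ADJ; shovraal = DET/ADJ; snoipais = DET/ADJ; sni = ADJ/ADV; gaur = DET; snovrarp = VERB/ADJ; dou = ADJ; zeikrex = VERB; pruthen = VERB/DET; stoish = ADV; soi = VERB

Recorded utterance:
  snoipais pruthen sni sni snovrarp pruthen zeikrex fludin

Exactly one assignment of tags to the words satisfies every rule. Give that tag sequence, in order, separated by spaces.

DET DET ADV ADV ADJ DET VERB ADV

Candidates per position — 1:snoipais {DET,ADJ}; 2:pruthen {VERB,DET}; 3:sni {ADJ,ADV}; 4:sni {ADJ,ADV}; 5:snovrarp {VERB,ADJ}; 6:pruthen {VERB,DET}; 7:zeikrex {VERB}; 8:fludin {ADV,VERB}.
Position 1: ADJ is ruled out by rule 2; that leaves DET.
Position 2: VERB is ruled out by rule 4; that leaves DET.
Position 5: VERB is ruled out by rule 4; that leaves ADJ.
Position 6: VERB is ruled out by rule 4; that leaves DET.
Position 8: VERB is ruled out by rule 4; that leaves ADV.
Position 3: ADJ is ruled out by rule 1; that leaves ADV.
Position 4: ADJ is ruled out by rule 1; that leaves ADV.
The only consistent sequence is: DET DET ADV ADV ADJ DET VERB ADV.
Rule-by-rule: rule 1 ok; rule 2 ok; rule 3 ok; rule 4 ok.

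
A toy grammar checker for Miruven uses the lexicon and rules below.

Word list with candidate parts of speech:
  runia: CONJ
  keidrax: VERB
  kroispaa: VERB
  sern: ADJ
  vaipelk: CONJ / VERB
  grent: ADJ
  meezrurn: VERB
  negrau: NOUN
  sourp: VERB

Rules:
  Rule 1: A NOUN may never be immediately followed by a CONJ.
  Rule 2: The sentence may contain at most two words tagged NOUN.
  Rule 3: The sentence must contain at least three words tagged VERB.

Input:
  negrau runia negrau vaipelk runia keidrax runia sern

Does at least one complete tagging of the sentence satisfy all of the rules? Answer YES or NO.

NO

Candidates per position — 1:negrau {NOUN}; 2:runia {CONJ}; 3:negrau {NOUN}; 4:vaipelk {CONJ,VERB}; 5:runia {CONJ}; 6:keidrax {VERB}; 7:runia {CONJ}; 8:sern {ADJ}.
Rule 1 cannot be satisfied by any choice of tags from the lexicon.
So there is no consistent tagging.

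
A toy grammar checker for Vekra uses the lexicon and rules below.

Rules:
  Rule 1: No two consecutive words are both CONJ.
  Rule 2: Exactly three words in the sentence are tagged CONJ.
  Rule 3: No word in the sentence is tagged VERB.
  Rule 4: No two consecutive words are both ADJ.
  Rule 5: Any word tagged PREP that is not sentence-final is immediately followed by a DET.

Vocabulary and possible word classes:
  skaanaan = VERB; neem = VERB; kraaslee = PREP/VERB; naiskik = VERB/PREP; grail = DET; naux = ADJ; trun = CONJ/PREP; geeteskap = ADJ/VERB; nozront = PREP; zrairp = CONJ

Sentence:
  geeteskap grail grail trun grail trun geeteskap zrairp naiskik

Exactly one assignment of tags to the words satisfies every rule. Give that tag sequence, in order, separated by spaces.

ADJ DET DET CONJ DET CONJ ADJ CONJ PREP

Candidates per position — 1:geeteskap {ADJ,VERB}; 2:grail {DET}; 3:grail {DET}; 4:trun {CONJ,PREP}; 5:grail {DET}; 6:trun {CONJ,PREP}; 7:geeteskap {ADJ,VERB}; 8:zrairp {CONJ}; 9:naiskik {VERB,PREP}.
Position 1: VERB is ruled out by rule 3; that leaves ADJ.
Position 4: PREP is ruled out by rule 2; that leaves CONJ.
Position 6: PREP is ruled out by rule 2; that leaves CONJ.
Position 7: VERB is ruled out by rule 3; that leaves ADJ.
Position 9: VERB is ruled out by rule 3; that leaves PREP.
That leaves exactly one tagging: ADJ DET DET CONJ DET CONJ ADJ CONJ PREP.
Checking: rule 1 ✓; rule 2 ✓; rule 3 ✓; rule 4 ✓; rule 5 ✓.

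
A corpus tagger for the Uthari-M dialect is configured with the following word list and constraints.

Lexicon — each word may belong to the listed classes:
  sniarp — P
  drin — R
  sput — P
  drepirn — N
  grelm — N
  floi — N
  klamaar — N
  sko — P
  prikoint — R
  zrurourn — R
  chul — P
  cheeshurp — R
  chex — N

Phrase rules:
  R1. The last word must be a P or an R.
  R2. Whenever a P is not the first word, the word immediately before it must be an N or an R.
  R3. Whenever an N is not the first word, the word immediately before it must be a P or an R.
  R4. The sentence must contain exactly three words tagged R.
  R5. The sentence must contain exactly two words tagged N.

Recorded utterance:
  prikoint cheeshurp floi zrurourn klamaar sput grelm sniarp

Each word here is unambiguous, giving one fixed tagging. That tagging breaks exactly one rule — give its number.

5

Fixed tagging: R R N R N P N P.
Rule check: R1 ok, R2 ok, R3 ok, R4 ok, R5 fails.
Only rule 5 fails.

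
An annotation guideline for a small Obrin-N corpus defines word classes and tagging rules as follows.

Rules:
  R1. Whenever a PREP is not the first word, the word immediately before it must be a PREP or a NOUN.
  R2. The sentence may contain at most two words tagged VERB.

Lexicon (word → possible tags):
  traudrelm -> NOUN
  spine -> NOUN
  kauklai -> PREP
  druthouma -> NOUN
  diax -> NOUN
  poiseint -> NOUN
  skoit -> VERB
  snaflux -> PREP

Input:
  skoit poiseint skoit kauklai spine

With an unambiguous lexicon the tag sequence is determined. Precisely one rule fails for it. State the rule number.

1

Fixed tagging: VERB NOUN VERB PREP NOUN.
Rule check: R1 fail, R2 pass.
Only rule 1 fails.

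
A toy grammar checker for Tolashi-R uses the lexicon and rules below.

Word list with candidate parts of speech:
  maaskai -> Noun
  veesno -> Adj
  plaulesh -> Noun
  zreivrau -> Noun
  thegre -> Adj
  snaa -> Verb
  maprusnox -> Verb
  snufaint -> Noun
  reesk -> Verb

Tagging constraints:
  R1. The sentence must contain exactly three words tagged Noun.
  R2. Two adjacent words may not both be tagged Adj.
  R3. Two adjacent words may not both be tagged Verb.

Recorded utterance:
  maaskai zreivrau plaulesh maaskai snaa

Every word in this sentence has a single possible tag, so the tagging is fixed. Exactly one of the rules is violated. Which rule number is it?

1

Fixed tagging: Noun Noun Noun Noun Verb.
Checking each rule: R1 fail, R2 pass, R3 pass.
Only rule 1 fails.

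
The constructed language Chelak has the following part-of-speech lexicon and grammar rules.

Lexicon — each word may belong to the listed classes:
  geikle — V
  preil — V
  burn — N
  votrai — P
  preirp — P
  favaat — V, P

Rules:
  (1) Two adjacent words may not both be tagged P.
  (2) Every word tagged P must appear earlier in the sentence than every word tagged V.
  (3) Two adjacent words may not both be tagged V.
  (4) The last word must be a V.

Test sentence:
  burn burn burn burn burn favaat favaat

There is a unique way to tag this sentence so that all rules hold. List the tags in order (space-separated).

N N N N N P V

Candidates per position — 1:burn {N}; 2:burn {N}; 3:burn {N}; 4:burn {N}; 5:burn {N}; 6:favaat {V,P}; 7:favaat {V,P}.
Word 7 cannot be P — rule 4 would then fail for every completion. It is V.
Word 6 cannot be V — rule 3 would then fail for every completion. It is P.
The only consistent sequence is: N N N N N P V.
Verifying each rule — rule 1 holds; rule 2 holds; rule 3 holds; rule 4 holds.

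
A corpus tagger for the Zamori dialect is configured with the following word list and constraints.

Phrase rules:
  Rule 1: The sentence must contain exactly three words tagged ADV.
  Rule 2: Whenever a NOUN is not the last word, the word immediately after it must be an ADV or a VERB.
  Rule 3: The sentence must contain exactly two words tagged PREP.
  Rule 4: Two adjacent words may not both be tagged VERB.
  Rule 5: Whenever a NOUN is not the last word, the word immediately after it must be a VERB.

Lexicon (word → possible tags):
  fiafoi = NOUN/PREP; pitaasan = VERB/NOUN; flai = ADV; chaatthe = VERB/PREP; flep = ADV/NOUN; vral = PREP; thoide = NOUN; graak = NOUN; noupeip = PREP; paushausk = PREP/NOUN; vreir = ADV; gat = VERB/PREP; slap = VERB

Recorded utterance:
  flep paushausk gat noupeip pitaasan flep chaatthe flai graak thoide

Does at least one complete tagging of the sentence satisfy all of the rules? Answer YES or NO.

NO

Candidates per position — 1:flep {ADV,NOUN}; 2:paushausk {PREP,NOUN}; 3:gat {VERB,PREP}; 4:noupeip {PREP}; 5:pitaasan {VERB,NOUN}; 6:flep {ADV,NOUN}; 7:chaatthe {VERB,PREP}; 8:flai {ADV}; 9:graak {NOUN}; 10:thoide {NOUN}.
Rule 2 cannot be satisfied by any choice of tags from the lexicon.
So there is no consistent tagging.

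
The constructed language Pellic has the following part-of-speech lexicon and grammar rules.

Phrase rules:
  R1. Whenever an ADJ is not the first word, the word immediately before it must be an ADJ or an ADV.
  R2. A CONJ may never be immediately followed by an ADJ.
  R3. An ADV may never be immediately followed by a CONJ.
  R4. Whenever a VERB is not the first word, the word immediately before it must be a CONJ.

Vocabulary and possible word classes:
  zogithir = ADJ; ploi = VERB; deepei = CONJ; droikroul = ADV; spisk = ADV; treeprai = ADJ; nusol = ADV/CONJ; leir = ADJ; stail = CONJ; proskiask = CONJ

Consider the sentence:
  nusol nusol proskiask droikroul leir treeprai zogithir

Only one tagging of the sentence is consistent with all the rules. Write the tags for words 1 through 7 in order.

CONJ CONJ CONJ ADV ADJ ADJ ADJ

Candidates per position — 1:nusol {ADV,CONJ}; 2:nusol {ADV,CONJ}; 3:proskiask {CONJ}; 4:droikroul {ADV}; 5:leir {ADJ}; 6:treeprai {ADJ}; 7:zogithir {ADJ}.
At position 1, choosing ADV makes rule 3 impossible to satisfy; hence CONJ.
At position 2, choosing ADV makes rule 3 impossible to satisfy; hence CONJ.
So the tagging must be: CONJ CONJ CONJ ADV ADJ ADJ ADJ.
Verifying each rule — rule 1 holds; rule 2 holds; rule 3 holds; rule 4 holds.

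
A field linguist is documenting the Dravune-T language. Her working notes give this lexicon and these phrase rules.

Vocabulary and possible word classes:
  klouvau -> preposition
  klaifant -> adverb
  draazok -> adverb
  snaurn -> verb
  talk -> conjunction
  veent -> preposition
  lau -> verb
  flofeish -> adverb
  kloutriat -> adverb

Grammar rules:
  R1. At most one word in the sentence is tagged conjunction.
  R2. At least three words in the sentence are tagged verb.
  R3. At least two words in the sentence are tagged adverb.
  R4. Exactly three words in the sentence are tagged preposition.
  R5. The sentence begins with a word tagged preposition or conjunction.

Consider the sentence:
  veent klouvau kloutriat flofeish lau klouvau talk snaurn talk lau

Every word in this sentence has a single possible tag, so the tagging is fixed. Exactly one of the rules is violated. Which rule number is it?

1

Fixed tagging: preposition preposition adverb adverb verb preposition conjunction verb conjunction verb.
Checking each rule: R1 ✗, R2 ✓, R3 ✓, R4 ✓, R5 ✓.
Only rule 1 fails.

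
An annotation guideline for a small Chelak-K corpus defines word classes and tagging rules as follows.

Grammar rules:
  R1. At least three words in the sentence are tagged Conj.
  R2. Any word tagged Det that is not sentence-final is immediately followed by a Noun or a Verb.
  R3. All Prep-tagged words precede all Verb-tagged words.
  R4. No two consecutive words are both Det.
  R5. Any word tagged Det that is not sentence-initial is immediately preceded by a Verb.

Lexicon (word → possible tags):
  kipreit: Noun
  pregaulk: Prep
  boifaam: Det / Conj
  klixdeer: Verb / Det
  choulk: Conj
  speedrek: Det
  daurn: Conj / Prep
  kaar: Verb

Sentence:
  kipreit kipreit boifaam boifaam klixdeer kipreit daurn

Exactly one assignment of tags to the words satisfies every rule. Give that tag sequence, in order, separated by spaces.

Candidates per position — 1:kipreit {Noun}; 2:kipreit {Noun}; 3:boifaam {Det,Conj}; 4:boifaam {Det,Conj}; 5:klixdeer {Verb,Det}; 6:kipreit {Noun}; 7:daurn {Conj,Prep}.
Position 3: tagging it Det would leave rule 1 unsatisfiable, so it must be Conj.
Position 4: tagging it Det would leave rule 1 unsatisfiable, so it must be Conj.
Position 5: tagging it Det would leave rule 5 unsatisfiable, so it must be Verb.
Position 7: tagging it Prep would leave rule 1 unsatisfiable, so it must be Conj.
The only consistent sequence is: Noun Noun Conj Conj Verb Noun Conj.
Check: rule 1 satisfied; rule 2 satisfied; rule 3 satisfied; rule 4 satisfied; rule 5 satisfied.

Noun Noun Conj Conj Verb Noun Conj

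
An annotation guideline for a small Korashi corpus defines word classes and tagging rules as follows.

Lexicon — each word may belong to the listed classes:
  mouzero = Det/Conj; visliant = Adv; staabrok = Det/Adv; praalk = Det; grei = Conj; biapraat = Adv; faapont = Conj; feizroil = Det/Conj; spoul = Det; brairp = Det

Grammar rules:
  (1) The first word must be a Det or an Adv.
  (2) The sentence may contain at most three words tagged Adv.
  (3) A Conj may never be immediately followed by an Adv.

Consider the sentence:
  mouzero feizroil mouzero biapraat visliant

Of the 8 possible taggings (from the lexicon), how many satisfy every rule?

Candidates per position — 1:mouzero {Det,Conj}; 2:feizroil {Det,Conj}; 3:mouzero {Det,Conj}; 4:biapraat {Adv}; 5:visliant {Adv}.
There are 8 candidate sequences in total.
The sequences that satisfy every rule: Det Det Det Adv Adv; Det Conj Det Adv Adv.
Count = 2.

2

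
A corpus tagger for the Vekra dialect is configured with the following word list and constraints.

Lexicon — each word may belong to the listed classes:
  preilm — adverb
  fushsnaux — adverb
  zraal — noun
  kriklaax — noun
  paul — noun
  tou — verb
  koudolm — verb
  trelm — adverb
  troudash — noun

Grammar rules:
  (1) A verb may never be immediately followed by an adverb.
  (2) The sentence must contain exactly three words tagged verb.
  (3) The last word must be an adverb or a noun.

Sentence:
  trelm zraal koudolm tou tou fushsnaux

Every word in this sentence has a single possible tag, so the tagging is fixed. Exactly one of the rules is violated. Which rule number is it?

Fixed tagging: adverb noun verb verb verb adverb.
Rule check: R1 fails, R2 ok, R3 ok.
Only rule 1 fails.

1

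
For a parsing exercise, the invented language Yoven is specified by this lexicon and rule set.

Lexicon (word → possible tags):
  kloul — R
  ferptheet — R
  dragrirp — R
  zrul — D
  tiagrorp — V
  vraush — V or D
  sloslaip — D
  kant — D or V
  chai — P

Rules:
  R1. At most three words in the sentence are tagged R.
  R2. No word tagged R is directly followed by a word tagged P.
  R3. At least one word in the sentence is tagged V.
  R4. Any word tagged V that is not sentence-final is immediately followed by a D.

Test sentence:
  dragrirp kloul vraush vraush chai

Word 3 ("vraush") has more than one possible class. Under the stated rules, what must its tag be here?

V

Candidates per position — 1:dragrirp {R}; 2:kloul {R}; 3:vraush {V,D}; 4:vraush {V,D}; 5:chai {P}.
If word 4 were V, no tagging could satisfy rule 4; so word 4 is D.
If word 3 were D, no tagging could satisfy rule 3; so word 3 is V.
That leaves exactly one tagging: R R V D P.
Rule-by-rule: rule 1 ✓; rule 2 ✓; rule 3 ✓; rule 4 ✓.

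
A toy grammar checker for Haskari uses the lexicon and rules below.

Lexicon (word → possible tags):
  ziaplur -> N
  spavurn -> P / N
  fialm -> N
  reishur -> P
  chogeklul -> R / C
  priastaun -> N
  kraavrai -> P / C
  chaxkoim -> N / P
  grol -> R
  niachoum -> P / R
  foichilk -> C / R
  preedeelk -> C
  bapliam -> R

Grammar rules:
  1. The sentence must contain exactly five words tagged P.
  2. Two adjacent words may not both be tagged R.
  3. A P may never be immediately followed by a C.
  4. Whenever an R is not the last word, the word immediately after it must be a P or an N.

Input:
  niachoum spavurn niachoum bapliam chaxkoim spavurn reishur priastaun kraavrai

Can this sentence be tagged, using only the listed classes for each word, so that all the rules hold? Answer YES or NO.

YES

Candidates per position — 1:niachoum {P,R}; 2:spavurn {P,N}; 3:niachoum {P,R}; 4:bapliam {R}; 5:chaxkoim {N,P}; 6:spavurn {P,N}; 7:reishur {P}; 8:priastaun {N}; 9:kraavrai {P,C}.
One satisfying assignment: P N P R P N P N P.
Check: rule 1 holds; rule 2 holds; rule 3 holds; rule 4 holds.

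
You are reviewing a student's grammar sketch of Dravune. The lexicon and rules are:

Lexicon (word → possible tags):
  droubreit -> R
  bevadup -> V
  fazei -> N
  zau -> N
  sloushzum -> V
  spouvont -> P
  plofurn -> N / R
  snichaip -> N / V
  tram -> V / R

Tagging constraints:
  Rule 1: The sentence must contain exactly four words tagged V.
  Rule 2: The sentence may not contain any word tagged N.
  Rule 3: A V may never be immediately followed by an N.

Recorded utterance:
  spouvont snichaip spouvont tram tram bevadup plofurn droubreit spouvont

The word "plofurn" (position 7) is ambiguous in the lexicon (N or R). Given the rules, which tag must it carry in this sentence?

Candidates per position — 1:spouvont {P}; 2:snichaip {N,V}; 3:spouvont {P}; 4:tram {V,R}; 5:tram {V,R}; 6:bevadup {V}; 7:plofurn {N,R}; 8:droubreit {R}; 9:spouvont {P}.
Position 2: tagging it N would leave rule 1 unsatisfiable, so it must be V.
Position 4: tagging it R would leave rule 1 unsatisfiable, so it must be V.
Position 5: tagging it R would leave rule 1 unsatisfiable, so it must be V.
Position 7: tagging it N would leave rule 2 unsatisfiable, so it must be R.
So the tagging must be: P V P V V V R R P.
Checking: rule 1 ok; rule 2 ok; rule 3 ok.

R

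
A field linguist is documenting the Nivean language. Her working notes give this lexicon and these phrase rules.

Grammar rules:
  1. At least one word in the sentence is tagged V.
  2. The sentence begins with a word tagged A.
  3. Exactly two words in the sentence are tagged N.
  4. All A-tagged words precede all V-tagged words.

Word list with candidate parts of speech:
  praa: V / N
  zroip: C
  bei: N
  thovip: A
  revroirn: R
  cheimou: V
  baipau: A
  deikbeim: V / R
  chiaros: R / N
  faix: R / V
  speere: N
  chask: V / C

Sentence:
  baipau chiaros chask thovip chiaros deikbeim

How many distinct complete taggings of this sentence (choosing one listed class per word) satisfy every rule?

1

Candidates per position — 1:baipau {A}; 2:chiaros {R,N}; 3:chask {V,C}; 4:thovip {A}; 5:chiaros {R,N}; 6:deikbeim {V,R}.
There are 16 candidate sequences in total.
The sequences that satisfy every rule: A N C A N V.
Count = 1.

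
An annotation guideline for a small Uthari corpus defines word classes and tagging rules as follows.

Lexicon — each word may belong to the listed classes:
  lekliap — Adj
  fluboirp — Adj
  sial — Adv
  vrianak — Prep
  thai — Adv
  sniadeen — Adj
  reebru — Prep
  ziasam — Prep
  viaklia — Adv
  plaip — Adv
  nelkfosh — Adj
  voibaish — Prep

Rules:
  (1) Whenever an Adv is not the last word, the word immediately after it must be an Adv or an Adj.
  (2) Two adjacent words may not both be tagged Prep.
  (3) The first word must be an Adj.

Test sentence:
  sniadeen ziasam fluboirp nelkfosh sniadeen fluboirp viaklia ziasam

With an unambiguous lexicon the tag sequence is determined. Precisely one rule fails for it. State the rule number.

Fixed tagging: Adj Prep Adj Adj Adj Adj Adv Prep.
Checking each rule: R1 fails, R2 ok, R3 ok.
Only rule 1 fails.

1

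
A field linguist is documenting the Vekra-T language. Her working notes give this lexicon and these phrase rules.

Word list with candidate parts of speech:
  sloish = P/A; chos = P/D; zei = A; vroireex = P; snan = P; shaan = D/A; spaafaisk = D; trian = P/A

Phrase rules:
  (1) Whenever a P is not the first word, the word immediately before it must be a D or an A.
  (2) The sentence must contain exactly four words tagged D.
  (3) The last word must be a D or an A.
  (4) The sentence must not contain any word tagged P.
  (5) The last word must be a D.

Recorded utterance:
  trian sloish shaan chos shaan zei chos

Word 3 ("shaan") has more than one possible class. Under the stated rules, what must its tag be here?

D

Candidates per position — 1:trian {P,A}; 2:sloish {P,A}; 3:shaan {D,A}; 4:chos {P,D}; 5:shaan {D,A}; 6:zei {A}; 7:chos {P,D}.
If word 1 were P, no tagging could satisfy rule 4; so word 1 is A.
If word 2 were P, no tagging could satisfy rule 4; so word 2 is A.
If word 3 were A, no tagging could satisfy rule 2; so word 3 is D.
If word 4 were P, no tagging could satisfy rule 2; so word 4 is D.
If word 5 were A, no tagging could satisfy rule 2; so word 5 is D.
If word 7 were P, no tagging could satisfy rule 2; so word 7 is D.
That leaves exactly one tagging: A A D D D A D.
Rule-by-rule: rule 1 satisfied; rule 2 satisfied; rule 3 satisfied; rule 4 satisfied; rule 5 satisfied.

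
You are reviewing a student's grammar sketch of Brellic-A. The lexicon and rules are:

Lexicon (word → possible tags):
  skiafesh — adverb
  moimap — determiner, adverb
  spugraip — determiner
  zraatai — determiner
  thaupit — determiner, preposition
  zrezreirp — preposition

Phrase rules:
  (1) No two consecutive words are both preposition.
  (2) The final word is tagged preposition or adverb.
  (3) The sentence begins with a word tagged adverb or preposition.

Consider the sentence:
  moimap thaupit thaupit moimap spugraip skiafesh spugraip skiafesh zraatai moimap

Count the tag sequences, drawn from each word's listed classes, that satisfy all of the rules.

6

Candidates per position — 1:moimap {determiner,adverb}; 2:thaupit {determiner,preposition}; 3:thaupit {determiner,preposition}; 4:moimap {determiner,adverb}; 5:spugraip {determiner}; 6:skiafesh {adverb}; 7:spugraip {determiner}; 8:skiafesh {adverb}; 9:zraatai {determiner}; 10:moimap {determiner,adverb}.
There are 32 candidate sequences in total.
Checking each against the rules leaves 6 sequences.
Count = 6.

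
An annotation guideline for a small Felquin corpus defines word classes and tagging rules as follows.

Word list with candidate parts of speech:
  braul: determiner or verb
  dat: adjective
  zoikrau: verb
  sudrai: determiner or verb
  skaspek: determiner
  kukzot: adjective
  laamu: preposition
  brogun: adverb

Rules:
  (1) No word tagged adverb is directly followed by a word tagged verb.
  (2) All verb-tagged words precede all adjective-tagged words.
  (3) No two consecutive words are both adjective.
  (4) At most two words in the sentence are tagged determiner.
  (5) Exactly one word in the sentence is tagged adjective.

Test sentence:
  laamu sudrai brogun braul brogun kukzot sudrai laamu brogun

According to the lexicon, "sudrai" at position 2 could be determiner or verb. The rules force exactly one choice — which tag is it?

Candidates per position — 1:laamu {preposition}; 2:sudrai {determiner,verb}; 3:brogun {adverb}; 4:braul {determiner,verb}; 5:brogun {adverb}; 6:kukzot {adjective}; 7:sudrai {determiner,verb}; 8:laamu {preposition}; 9:brogun {adverb}.
If word 4 were verb, no tagging could satisfy rule 1; so word 4 is determiner.
If word 7 were verb, no tagging could satisfy rule 2; so word 7 is determiner.
If word 2 were determiner, no tagging could satisfy rule 4; so word 2 is verb.
So the tagging must be: preposition verb adverb determiner adverb adjective determiner preposition adverb.
Check: rule 1 ✓; rule 2 ✓; rule 3 ✓; rule 4 ✓; rule 5 ✓.

verb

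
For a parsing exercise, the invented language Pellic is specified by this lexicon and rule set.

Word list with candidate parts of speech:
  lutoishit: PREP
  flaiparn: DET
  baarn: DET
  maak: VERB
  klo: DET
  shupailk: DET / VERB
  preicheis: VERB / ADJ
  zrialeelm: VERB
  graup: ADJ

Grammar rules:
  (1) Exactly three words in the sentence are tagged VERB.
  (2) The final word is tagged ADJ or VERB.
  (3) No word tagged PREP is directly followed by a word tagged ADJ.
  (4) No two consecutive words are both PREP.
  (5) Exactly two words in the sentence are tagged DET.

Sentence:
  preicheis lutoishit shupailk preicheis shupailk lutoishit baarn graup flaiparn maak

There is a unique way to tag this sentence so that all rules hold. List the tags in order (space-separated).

Candidates per position — 1:preicheis {VERB,ADJ}; 2:lutoishit {PREP}; 3:shupailk {DET,VERB}; 4:preicheis {VERB,ADJ}; 5:shupailk {DET,VERB}; 6:lutoishit {PREP}; 7:baarn {DET}; 8:graup {ADJ}; 9:flaiparn {DET}; 10:maak {VERB}.
Position 3: DET is ruled out by rule 5; that leaves VERB.
Position 5: DET is ruled out by rule 5; that leaves VERB.
Position 1: VERB is ruled out by rule 1; that leaves ADJ.
Position 4: VERB is ruled out by rule 1; that leaves ADJ.
So the tagging must be: ADJ PREP VERB ADJ VERB PREP DET ADJ DET VERB.
Verifying each rule — rule 1 ok; rule 2 ok; rule 3 ok; rule 4 ok; rule 5 ok.

ADJ PREP VERB ADJ VERB PREP DET ADJ DET VERB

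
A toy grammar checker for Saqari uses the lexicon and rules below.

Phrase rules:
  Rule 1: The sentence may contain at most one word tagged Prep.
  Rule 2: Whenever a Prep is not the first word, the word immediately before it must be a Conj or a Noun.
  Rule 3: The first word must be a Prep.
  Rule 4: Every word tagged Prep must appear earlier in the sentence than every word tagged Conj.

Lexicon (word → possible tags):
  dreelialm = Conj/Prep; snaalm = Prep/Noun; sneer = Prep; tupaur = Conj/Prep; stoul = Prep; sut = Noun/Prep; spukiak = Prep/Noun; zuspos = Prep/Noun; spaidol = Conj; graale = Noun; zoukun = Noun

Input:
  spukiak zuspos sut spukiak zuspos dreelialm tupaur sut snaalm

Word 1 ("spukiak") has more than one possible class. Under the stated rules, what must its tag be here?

Candidates per position — 1:spukiak {Prep,Noun}; 2:zuspos {Prep,Noun}; 3:sut {Noun,Prep}; 4:spukiak {Prep,Noun}; 5:zuspos {Prep,Noun}; 6:dreelialm {Conj,Prep}; 7:tupaur {Conj,Prep}; 8:sut {Noun,Prep}; 9:snaalm {Prep,Noun}.
If word 1 were Noun, no tagging could satisfy rule 3; so word 1 is Prep.
If word 2 were Prep, no tagging could satisfy rule 1; so word 2 is Noun.
If word 3 were Prep, no tagging could satisfy rule 1; so word 3 is Noun.
If word 4 were Prep, no tagging could satisfy rule 1; so word 4 is Noun.
If word 5 were Prep, no tagging could satisfy rule 1; so word 5 is Noun.
If word 6 were Prep, no tagging could satisfy rule 1; so word 6 is Conj.
If word 7 were Prep, no tagging could satisfy rule 1; so word 7 is Conj.
If word 8 were Prep, no tagging could satisfy rule 1; so word 8 is Noun.
If word 9 were Prep, no tagging could satisfy rule 1; so word 9 is Noun.
The only consistent sequence is: Prep Noun Noun Noun Noun Conj Conj Noun Noun.
Checking: rule 1 holds; rule 2 holds; rule 3 holds; rule 4 holds.

Prep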